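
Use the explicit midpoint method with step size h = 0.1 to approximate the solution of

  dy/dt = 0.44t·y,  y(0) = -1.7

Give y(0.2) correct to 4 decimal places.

-1.7150

Midpoint: k1 = f(t_n, y_n); k2 = f(t_n + h/2, y_n + (h/2)·k1); y_{n+1} = y_n + h·k2.
t=0.000000, y=-1.700000:
  k1 = f(0.000000, -1.700000) = 0.000000
  k2 = f(0.050000, -1.700000) = -0.037400
  y ← -1.700000 + 0.1·(-0.037400) = -1.703740
t=0.100000, y=-1.703740:
  k1 = f(0.100000, -1.703740) = -0.074965
  k2 = f(0.150000, -1.707488) = -0.112694
  y ← -1.703740 + 0.1·(-0.112694) = -1.715009
y(0.2) ≈ -1.7150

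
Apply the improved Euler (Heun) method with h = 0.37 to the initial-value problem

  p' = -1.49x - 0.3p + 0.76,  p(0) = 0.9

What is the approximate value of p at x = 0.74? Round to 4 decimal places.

0.8386

Heun: k1 = f(x_n, p_n); k2 = f(x_n + h, p_n + h·k1); p_{n+1} = p_n + (h/2)·(k1 + k2).
x=0.000000, p=0.900000:
  k1 = f(0.000000, 0.900000) = 0.490000
  k2 = f(0.370000, 1.081300) = -0.115690
  p ← 0.900000 + (0.37/2)·(0.490000 + (-0.115690)) = 0.969247
x=0.370000, p=0.969247:
  k1 = f(0.370000, 0.969247) = -0.082074
  k2 = f(0.740000, 0.938880) = -0.624264
  p ← 0.969247 + (0.37/2)·(-0.082074 + (-0.624264)) = 0.838575
p(0.74) ≈ 0.8386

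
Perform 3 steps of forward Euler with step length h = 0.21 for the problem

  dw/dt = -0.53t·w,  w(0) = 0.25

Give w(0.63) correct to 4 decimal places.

Euler: w_{n+1} = w_n + h·f(t_n, w_n).
t=0.000000, w=0.250000: f=0.000000 → w ← 0.250000 + 0.21·0.000000 = 0.250000
t=0.210000, w=0.250000: f=-0.027825 → w ← 0.250000 + 0.21·(-0.027825) = 0.244157
t=0.420000, w=0.244157: f=-0.054349 → w ← 0.244157 + 0.21·(-0.054349) = 0.232743
w(0.63) ≈ 0.2327

0.2327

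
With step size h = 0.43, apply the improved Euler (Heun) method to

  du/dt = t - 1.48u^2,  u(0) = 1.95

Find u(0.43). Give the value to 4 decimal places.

0.7622

Heun: k1 = f(t_n, u_n); k2 = f(t_n + h, u_n + h·k1); u_{n+1} = u_n + (h/2)·(k1 + k2).
t=0.000000, u=1.950000:
  k1 = f(0.000000, 1.950000) = -5.627700
  k2 = f(0.430000, -0.469911) = 0.103192
  u ← 1.950000 + (0.43/2)·(-5.627700 + 0.103192) = 0.762231
u(0.43) ≈ 0.7622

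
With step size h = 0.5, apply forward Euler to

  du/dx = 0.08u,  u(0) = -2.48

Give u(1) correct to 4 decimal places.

Euler: u_{n+1} = u_n + h·f(x_n, u_n).
x=0.000000, u=-2.480000: f=-0.198400 → u ← -2.480000 + 0.5·(-0.198400) = -2.579200
x=0.500000, u=-2.579200: f=-0.206336 → u ← -2.579200 + 0.5·(-0.206336) = -2.682368
u(1) ≈ -2.6824

-2.6824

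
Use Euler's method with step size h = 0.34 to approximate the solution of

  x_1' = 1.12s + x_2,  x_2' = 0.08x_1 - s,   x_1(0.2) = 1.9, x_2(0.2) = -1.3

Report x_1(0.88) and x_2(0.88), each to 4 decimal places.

Euler on (x_1,x_2): x_1_{n+1} = x_1_n + h·x_1', x_2_{n+1} = x_2_n + h·x_2'.
0.200000: (1.900000, -1.300000); f=(-1.076000, -0.048000) → (1.534160, -1.316320)
0.540000: (1.534160, -1.316320); f=(-0.711520, -0.417267) → (1.292243, -1.458191)
(x_1(0.88), x_2(0.88)) ≈ (1.2922, -1.4582)

1.2922, -1.4582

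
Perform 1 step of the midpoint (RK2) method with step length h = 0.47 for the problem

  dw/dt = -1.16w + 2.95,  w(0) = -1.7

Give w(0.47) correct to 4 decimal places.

-0.0173

Midpoint: k1 = f(t_n, w_n); k2 = f(t_n + h/2, w_n + (h/2)·k1); w_{n+1} = w_n + h·k2.
t=0.000000, w=-1.700000:
  k1 = f(0.000000, -1.700000) = 4.922000
  k2 = f(0.235000, -0.543330) = 3.580263
  w ← -1.700000 + 0.47·3.580263 = -0.017276
w(0.47) ≈ -0.0173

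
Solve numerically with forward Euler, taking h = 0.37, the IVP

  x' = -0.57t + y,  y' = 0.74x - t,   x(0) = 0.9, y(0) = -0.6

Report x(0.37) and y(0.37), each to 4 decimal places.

Euler on (x,y): x_{n+1} = x_n + h·x', y_{n+1} = y_n + h·y'.
0.000000: (0.900000, -0.600000); f=(-0.600000, 0.666000) → (0.678000, -0.353580)
(x(0.37), y(0.37)) ≈ (0.6780, -0.3536)

0.6780, -0.3536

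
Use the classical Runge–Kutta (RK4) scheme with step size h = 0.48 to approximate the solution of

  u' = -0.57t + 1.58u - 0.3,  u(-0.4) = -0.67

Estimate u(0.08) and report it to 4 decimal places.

RK4: k1 = f(t_n, u_n); k2 = f(t_n + h/2, u_n + (h/2)·k1); k3 = f(t_n + h/2, u_n + (h/2)·k2); k4 = f(t_n + h, u_n + h·k3); u_{n+1} = u_n + (h/6)·(k1 + 2k2 + 2k3 + k4).
t=-0.400000, u=-0.670000:
  k1 = f(-0.400000, -0.670000) = -1.130600
  k2 = f(-0.160000, -0.941344) = -1.696124
  k3 = f(-0.160000, -1.077070) = -1.910570
  k4 = f(0.080000, -1.587074) = -2.853176
  u ← -0.670000 + (0.48/6)·(k1 + 2k2 + 2k3 + k4) = -1.565773
u(0.08) ≈ -1.5658

-1.5658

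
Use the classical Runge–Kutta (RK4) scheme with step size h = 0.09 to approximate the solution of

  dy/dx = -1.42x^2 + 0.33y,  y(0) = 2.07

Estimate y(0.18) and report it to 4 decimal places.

2.1939

RK4: k1 = f(x_n, y_n); k2 = f(x_n + h/2, y_n + (h/2)·k1); k3 = f(x_n + h/2, y_n + (h/2)·k2); k4 = f(x_n + h, y_n + h·k3); y_{n+1} = y_n + (h/6)·(k1 + 2k2 + 2k3 + k4).
x=0.000000, y=2.070000:
  k1 = f(0.000000, 2.070000) = 0.683100
  k2 = f(0.045000, 2.100739) = 0.690369
  k3 = f(0.045000, 2.101067) = 0.690476
  k4 = f(0.090000, 2.132143) = 0.692105
  y ← 2.070000 + (0.09/6)·(k1 + 2k2 + 2k3 + k4) = 2.132053
x=0.090000, y=2.132053:
  k1 = f(0.090000, 2.132053) = 0.692076
  k2 = f(0.135000, 2.163197) = 0.687975
  k3 = f(0.135000, 2.163012) = 0.687915
  k4 = f(0.180000, 2.193966) = 0.678001
  y ← 2.132053 + (0.09/6)·(k1 + 2k2 + 2k3 + k4) = 2.193881
y(0.18) ≈ 2.1939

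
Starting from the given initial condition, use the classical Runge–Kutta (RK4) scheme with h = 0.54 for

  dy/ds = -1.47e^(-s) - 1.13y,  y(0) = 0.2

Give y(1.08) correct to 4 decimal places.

-0.4425

RK4: k1 = f(s_n, y_n); k2 = f(s_n + h/2, y_n + (h/2)·k1); k3 = f(s_n + h/2, y_n + (h/2)·k2); k4 = f(s_n + h, y_n + h·k3); y_{n+1} = y_n + (h/6)·(k1 + 2k2 + 2k3 + k4).
s=0.000000, y=0.200000:
  k1 = f(0.000000, 0.200000) = -1.696000
  k2 = f(0.270000, -0.257920) = -0.830718
  k3 = f(0.270000, -0.024294) = -1.094716
  k4 = f(0.540000, -0.391146) = -0.414644
  y ← 0.200000 + (0.54/6)·(k1 + 2k2 + 2k3 + k4) = -0.336536
s=0.540000, y=-0.336536:
  k1 = f(0.540000, -0.336536) = -0.476354
  k2 = f(0.810000, -0.465152) = -0.128320
  k3 = f(0.810000, -0.371182) = -0.234505
  k4 = f(1.080000, -0.463169) = 0.024175
  y ← -0.336536 + (0.54/6)·(k1 + 2k2 + 2k3 + k4) = -0.442541
y(1.08) ≈ -0.4425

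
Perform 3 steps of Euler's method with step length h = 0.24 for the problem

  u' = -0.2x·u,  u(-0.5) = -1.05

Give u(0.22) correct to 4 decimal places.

Euler: u_{n+1} = u_n + h·f(x_n, u_n).
x=-0.500000, u=-1.050000: f=-0.105000 → u ← -1.050000 + 0.24·(-0.105000) = -1.075200
x=-0.260000, u=-1.075200: f=-0.055910 → u ← -1.075200 + 0.24·(-0.055910) = -1.088618
x=-0.020000, u=-1.088618: f=-0.004354 → u ← -1.088618 + 0.24·(-0.004354) = -1.089664
u(0.22) ≈ -1.0897

-1.0897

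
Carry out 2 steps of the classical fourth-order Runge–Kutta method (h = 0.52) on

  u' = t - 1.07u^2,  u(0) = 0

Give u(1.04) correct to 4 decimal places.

0.4837

RK4: k1 = f(t_n, u_n); k2 = f(t_n + h/2, u_n + (h/2)·k1); k3 = f(t_n + h/2, u_n + (h/2)·k2); k4 = f(t_n + h, u_n + h·k3); u_{n+1} = u_n + (h/6)·(k1 + 2k2 + 2k3 + k4).
t=0.000000, u=0.000000:
  k1 = f(0.000000, 0.000000) = 0.000000
  k2 = f(0.260000, 0.000000) = 0.260000
  k3 = f(0.260000, 0.067600) = 0.255110
  k4 = f(0.520000, 0.132657) = 0.501170
  u ← 0.000000 + (0.52/6)·(k1 + 2k2 + 2k3 + k4) = 0.132721
t=0.520000, u=0.132721:
  k1 = f(0.520000, 0.132721) = 0.501152
  k2 = f(0.780000, 0.263020) = 0.705978
  k3 = f(0.780000, 0.316275) = 0.672968
  k4 = f(1.040000, 0.482664) = 0.790728
  u ← 0.132721 + (0.52/6)·(k1 + 2k2 + 2k3 + k4) = 0.483701
u(1.04) ≈ 0.4837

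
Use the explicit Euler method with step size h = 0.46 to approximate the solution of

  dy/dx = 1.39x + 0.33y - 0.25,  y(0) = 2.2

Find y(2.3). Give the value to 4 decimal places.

7.1042

Euler: y_{n+1} = y_n + h·f(x_n, y_n).
x=0.000000, y=2.200000: f=0.476000 → y ← 2.200000 + 0.46·0.476000 = 2.418960
x=0.460000, y=2.418960: f=1.187657 → y ← 2.418960 + 0.46·1.187657 = 2.965282
x=0.920000, y=2.965282: f=2.007343 → y ← 2.965282 + 0.46·2.007343 = 3.888660
x=1.380000, y=3.888660: f=2.951458 → y ← 3.888660 + 0.46·2.951458 = 5.246331
x=1.840000, y=5.246331: f=4.038889 → y ← 5.246331 + 0.46·4.038889 = 7.104220
y(2.3) ≈ 7.1042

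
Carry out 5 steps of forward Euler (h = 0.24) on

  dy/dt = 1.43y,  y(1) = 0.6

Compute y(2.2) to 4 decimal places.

2.6233

Euler: y_{n+1} = y_n + h·f(t_n, y_n).
t=1.000000, y=0.600000: f=0.858000 → y ← 0.600000 + 0.24·0.858000 = 0.805920
t=1.240000, y=0.805920: f=1.152466 → y ← 0.805920 + 0.24·1.152466 = 1.082512
t=1.480000, y=1.082512: f=1.547992 → y ← 1.082512 + 0.24·1.547992 = 1.454030
t=1.720000, y=1.454030: f=2.079263 → y ← 1.454030 + 0.24·2.079263 = 1.953053
t=1.960000, y=1.953053: f=2.792865 → y ← 1.953053 + 0.24·2.792865 = 2.623341
y(2.2) ≈ 2.6233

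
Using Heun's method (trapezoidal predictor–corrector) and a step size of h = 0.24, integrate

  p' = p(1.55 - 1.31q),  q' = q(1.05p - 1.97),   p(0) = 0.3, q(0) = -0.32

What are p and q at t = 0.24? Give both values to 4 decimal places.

0.4665, -0.2216

Heun on (p,q): k1 = f(t_n, state_n); k2 = f(t_n + h, state_n + h·k1); state_{n+1} = state_n + (h/2)·(k1 + k2).
0.000000: (0.300000, -0.320000)
  k1 = (0.590760, 0.529600)
  predictor → (0.441782, -0.192896)
  k2 = (0.796398, 0.290526)
  → (0.466459, -0.221585)
(p(0.24), q(0.24)) ≈ (0.4665, -0.2216)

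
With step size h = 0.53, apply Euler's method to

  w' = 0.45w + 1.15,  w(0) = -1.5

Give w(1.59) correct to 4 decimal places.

-0.5503

Euler: w_{n+1} = w_n + h·f(x_n, w_n).
x=0.000000, w=-1.500000: f=0.475000 → w ← -1.500000 + 0.53·0.475000 = -1.248250
x=0.530000, w=-1.248250: f=0.588287 → w ← -1.248250 + 0.53·0.588287 = -0.936458
x=1.060000, w=-0.936458: f=0.728594 → w ← -0.936458 + 0.53·0.728594 = -0.550303
w(1.59) ≈ -0.5503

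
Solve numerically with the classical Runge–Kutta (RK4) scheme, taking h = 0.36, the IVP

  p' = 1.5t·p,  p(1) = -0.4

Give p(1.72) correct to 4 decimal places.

-1.7335

RK4: k1 = f(t_n, p_n); k2 = f(t_n + h/2, p_n + (h/2)·k1); k3 = f(t_n + h/2, p_n + (h/2)·k2); k4 = f(t_n + h, p_n + h·k3); p_{n+1} = p_n + (h/6)·(k1 + 2k2 + 2k3 + k4).
t=1.000000, p=-0.400000:
  k1 = f(1.000000, -0.400000) = -0.600000
  k2 = f(1.180000, -0.508000) = -0.899160
  k3 = f(1.180000, -0.561849) = -0.994472
  k4 = f(1.360000, -0.758010) = -1.546341
  p ← -0.400000 + (0.36/6)·(k1 + 2k2 + 2k3 + k4) = -0.756016
t=1.360000, p=-0.756016:
  k1 = f(1.360000, -0.756016) = -1.542273
  k2 = f(1.540000, -1.033626) = -2.387675
  k3 = f(1.540000, -1.185798) = -2.739193
  k4 = f(1.720000, -1.742126) = -4.494684
  p ← -0.756016 + (0.36/6)·(k1 + 2k2 + 2k3 + k4) = -1.733458
p(1.72) ≈ -1.7335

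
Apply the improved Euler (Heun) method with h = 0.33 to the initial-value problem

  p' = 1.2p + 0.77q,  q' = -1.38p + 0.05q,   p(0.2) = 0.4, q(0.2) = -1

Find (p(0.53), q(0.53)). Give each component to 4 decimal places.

Heun on (p,q): k1 = f(s_n, state_n); k2 = f(s_n + h, state_n + h·k1); state_{n+1} = state_n + (h/2)·(k1 + k2).
0.200000: (0.400000, -1.000000)
  k1 = (-0.290000, -0.602000)
  predictor → (0.304300, -1.198660)
  k2 = (-0.557808, -0.479867)
  → (0.260112, -1.178508)
(p(0.53), q(0.53)) ≈ (0.2601, -1.1785)

0.2601, -1.1785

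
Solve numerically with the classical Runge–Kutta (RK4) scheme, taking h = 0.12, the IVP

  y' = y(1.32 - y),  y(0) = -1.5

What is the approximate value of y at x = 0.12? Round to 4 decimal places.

RK4: k1 = f(x_n, y_n); k2 = f(x_n + h/2, y_n + (h/2)·k1); k3 = f(x_n + h/2, y_n + (h/2)·k2); k4 = f(x_n + h, y_n + h·k3); y_{n+1} = y_n + (h/6)·(k1 + 2k2 + 2k3 + k4).
x=0.000000, y=-1.500000:
  k1 = f(0.000000, -1.500000) = -4.230000
  k2 = f(0.060000, -1.753800) = -5.390830
  k3 = f(0.060000, -1.823450) = -5.731923
  k4 = f(0.120000, -2.187831) = -7.674540
  y ← -1.500000 + (0.12/6)·(k1 + 2k2 + 2k3 + k4) = -2.183001
y(0.12) ≈ -2.1830

-2.1830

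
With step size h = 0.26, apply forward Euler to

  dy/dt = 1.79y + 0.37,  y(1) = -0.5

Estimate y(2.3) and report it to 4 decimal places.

-2.1886

Euler: y_{n+1} = y_n + h·f(t_n, y_n).
t=1.000000, y=-0.500000: f=-0.525000 → y ← -0.500000 + 0.26·(-0.525000) = -0.636500
t=1.260000, y=-0.636500: f=-0.769335 → y ← -0.636500 + 0.26·(-0.769335) = -0.836527
t=1.520000, y=-0.836527: f=-1.127384 → y ← -0.836527 + 0.26·(-1.127384) = -1.129647
t=1.780000, y=-1.129647: f=-1.652068 → y ← -1.129647 + 0.26·(-1.652068) = -1.559184
t=2.040000, y=-1.559184: f=-2.420940 → y ← -1.559184 + 0.26·(-2.420940) = -2.188629
y(2.3) ≈ -2.1886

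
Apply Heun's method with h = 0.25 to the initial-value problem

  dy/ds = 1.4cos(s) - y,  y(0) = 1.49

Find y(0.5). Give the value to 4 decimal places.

1.4252

Heun: k1 = f(s_n, y_n); k2 = f(s_n + h, y_n + h·k1); y_{n+1} = y_n + (h/2)·(k1 + k2).
s=0.000000, y=1.490000:
  k1 = f(0.000000, 1.490000) = -0.090000
  k2 = f(0.250000, 1.467500) = -0.111023
  y ← 1.490000 + (0.25/2)·(-0.090000 + (-0.111023)) = 1.464872
s=0.250000, y=1.464872:
  k1 = f(0.250000, 1.464872) = -0.108395
  k2 = f(0.500000, 1.437773) = -0.209158
  y ← 1.464872 + (0.25/2)·(-0.108395 + (-0.209158)) = 1.425178
y(0.5) ≈ 1.4252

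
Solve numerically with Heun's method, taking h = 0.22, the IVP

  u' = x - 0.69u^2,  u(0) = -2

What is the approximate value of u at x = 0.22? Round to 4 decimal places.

Heun: k1 = f(x_n, u_n); k2 = f(x_n + h, u_n + h·k1); u_{n+1} = u_n + (h/2)·(k1 + k2).
x=0.000000, u=-2.000000:
  k1 = f(0.000000, -2.000000) = -2.760000
  k2 = f(0.220000, -2.607200) = -4.470269
  u ← -2.000000 + (0.22/2)·(-2.760000 + (-4.470269)) = -2.795330
u(0.22) ≈ -2.7953

-2.7953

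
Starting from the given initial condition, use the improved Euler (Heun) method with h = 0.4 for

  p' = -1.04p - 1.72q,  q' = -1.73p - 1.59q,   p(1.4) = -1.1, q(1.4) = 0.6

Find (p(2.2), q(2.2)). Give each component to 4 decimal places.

Heun on (p,q): k1 = f(x_n, state_n); k2 = f(x_n + h, state_n + h·k1); state_{n+1} = state_n + (h/2)·(k1 + k2).
1.400000: (-1.100000, 0.600000)
  k1 = (0.112000, 0.949000)
  predictor → (-1.055200, 0.979600)
  k2 = (-0.587504, 0.267932)
  → (-1.195101, 0.843386)
1.800000: (-1.195101, 0.843386)
  k1 = (-0.207720, 0.726540)
  predictor → (-1.278189, 1.134002)
  k2 = (-0.621168, 0.408203)
  → (-1.360878, 1.070335)
(p(2.2), q(2.2)) ≈ (-1.3609, 1.0703)

-1.3609, 1.0703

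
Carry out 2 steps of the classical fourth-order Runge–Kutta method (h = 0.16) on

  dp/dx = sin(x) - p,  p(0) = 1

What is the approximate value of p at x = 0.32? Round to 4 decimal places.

0.7719

RK4: k1 = f(x_n, p_n); k2 = f(x_n + h/2, p_n + (h/2)·k1); k3 = f(x_n + h/2, p_n + (h/2)·k2); k4 = f(x_n + h, p_n + h·k3); p_{n+1} = p_n + (h/6)·(k1 + 2k2 + 2k3 + k4).
x=0.000000, p=1.000000:
  k1 = f(0.000000, 1.000000) = -1.000000
  k2 = f(0.080000, 0.920000) = -0.840085
  k3 = f(0.080000, 0.932793) = -0.852878
  k4 = f(0.160000, 0.863539) = -0.704221
  p ← 1.000000 + (0.16/6)·(k1 + 2k2 + 2k3 + k4) = 0.864263
x=0.160000, p=0.864263:
  k1 = f(0.160000, 0.864263) = -0.704944
  k2 = f(0.240000, 0.807867) = -0.570165
  k3 = f(0.240000, 0.818650) = -0.580947
  k4 = f(0.320000, 0.771311) = -0.456745
  p ← 0.864263 + (0.16/6)·(k1 + 2k2 + 2k3 + k4) = 0.771892
p(0.32) ≈ 0.7719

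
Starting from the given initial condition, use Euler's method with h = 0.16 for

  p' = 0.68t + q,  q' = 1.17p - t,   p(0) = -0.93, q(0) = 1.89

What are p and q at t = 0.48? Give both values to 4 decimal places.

-0.0492, 1.4588

Euler on (p,q): p_{n+1} = p_n + h·p', q_{n+1} = q_n + h·q'.
0.000000: (-0.930000, 1.890000); f=(1.890000, -1.088100) → (-0.627600, 1.715904)
0.160000: (-0.627600, 1.715904); f=(1.824704, -0.894292) → (-0.335647, 1.572817)
0.320000: (-0.335647, 1.572817); f=(1.790417, -0.712707) → (-0.049181, 1.458784)
(p(0.48), q(0.48)) ≈ (-0.0492, 1.4588)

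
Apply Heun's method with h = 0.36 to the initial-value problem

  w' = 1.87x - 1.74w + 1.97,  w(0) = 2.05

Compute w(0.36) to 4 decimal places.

Heun: k1 = f(x_n, w_n); k2 = f(x_n + h, w_n + h·k1); w_{n+1} = w_n + (h/2)·(k1 + k2).
x=0.000000, w=2.050000:
  k1 = f(0.000000, 2.050000) = -1.597000
  k2 = f(0.360000, 1.475080) = 0.076561
  w ← 2.050000 + (0.36/2)·(-1.597000 + 0.076561) = 1.776321
w(0.36) ≈ 1.7763

1.7763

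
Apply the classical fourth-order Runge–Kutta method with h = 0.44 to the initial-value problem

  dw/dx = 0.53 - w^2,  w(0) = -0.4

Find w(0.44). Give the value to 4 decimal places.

RK4: k1 = f(x_n, w_n); k2 = f(x_n + h/2, w_n + (h/2)·k1); k3 = f(x_n + h/2, w_n + (h/2)·k2); k4 = f(x_n + h, w_n + h·k3); w_{n+1} = w_n + (h/6)·(k1 + 2k2 + 2k3 + k4).
x=0.000000, w=-0.400000:
  k1 = f(0.000000, -0.400000) = 0.370000
  k2 = f(0.220000, -0.318600) = 0.428494
  k3 = f(0.220000, -0.305731) = 0.436528
  k4 = f(0.440000, -0.207928) = 0.486766
  w ← -0.400000 + (0.44/6)·(k1 + 2k2 + 2k3 + k4) = -0.210301
w(0.44) ≈ -0.2103

-0.2103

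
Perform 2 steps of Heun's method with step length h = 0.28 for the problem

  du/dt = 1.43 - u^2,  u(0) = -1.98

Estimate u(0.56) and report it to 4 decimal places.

Heun: k1 = f(t_n, u_n); k2 = f(t_n + h, u_n + h·k1); u_{n+1} = u_n + (h/2)·(k1 + k2).
t=0.000000, u=-1.980000:
  k1 = f(0.000000, -1.980000) = -2.490400
  k2 = f(0.280000, -2.677312) = -5.738000
  u ← -1.980000 + (0.28/2)·(-2.490400 + (-5.738000)) = -3.131976
t=0.280000, u=-3.131976:
  k1 = f(0.280000, -3.131976) = -8.379273
  k2 = f(0.560000, -5.478172) = -28.580373
  u ← -3.131976 + (0.28/2)·(-8.379273 + (-28.580373)) = -8.306326
u(0.56) ≈ -8.3063

-8.3063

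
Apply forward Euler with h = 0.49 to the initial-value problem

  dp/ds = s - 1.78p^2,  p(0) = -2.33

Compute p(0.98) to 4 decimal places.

Euler: p_{n+1} = p_n + h·f(s_n, p_n).
s=0.000000, p=-2.330000: f=-9.663442 → p ← -2.330000 + 0.49·(-9.663442) = -7.065087
s=0.490000, p=-7.065087: f=-88.359498 → p ← -7.065087 + 0.49·(-88.359498) = -50.361241
p(0.98) ≈ -50.3612

-50.3612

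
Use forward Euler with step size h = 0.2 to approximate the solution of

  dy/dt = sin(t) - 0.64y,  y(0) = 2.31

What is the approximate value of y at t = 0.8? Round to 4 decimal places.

Euler: y_{n+1} = y_n + h·f(t_n, y_n).
t=0.000000, y=2.310000: f=-1.478400 → y ← 2.310000 + 0.2·(-1.478400) = 2.014320
t=0.200000, y=2.014320: f=-1.090495 → y ← 2.014320 + 0.2·(-1.090495) = 1.796221
t=0.400000, y=1.796221: f=-0.760163 → y ← 1.796221 + 0.2·(-0.760163) = 1.644188
t=0.600000, y=1.644188: f=-0.487638 → y ← 1.644188 + 0.2·(-0.487638) = 1.546661
y(0.8) ≈ 1.5467

1.5467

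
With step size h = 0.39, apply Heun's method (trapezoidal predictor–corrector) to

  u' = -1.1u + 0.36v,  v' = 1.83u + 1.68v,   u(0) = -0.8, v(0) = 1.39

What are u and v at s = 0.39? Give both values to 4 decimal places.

Heun on (u,v): k1 = f(s_n, state_n); k2 = f(s_n + h, state_n + h·k1); state_{n+1} = state_n + (h/2)·(k1 + k2).
0.000000: (-0.800000, 1.390000)
  k1 = (1.380400, 0.871200)
  predictor → (-0.261644, 1.729768)
  k2 = (0.910525, 2.427202)
  → (-0.353270, 2.033188)
(u(0.39), v(0.39)) ≈ (-0.3533, 2.0332)

-0.3533, 2.0332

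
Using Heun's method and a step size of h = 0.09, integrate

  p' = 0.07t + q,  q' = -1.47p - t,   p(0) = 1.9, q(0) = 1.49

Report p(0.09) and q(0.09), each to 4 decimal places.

Heun on (p,q): k1 = f(t_n, state_n); k2 = f(t_n + h, state_n + h·k1); state_{n+1} = state_n + (h/2)·(k1 + k2).
0.000000: (1.900000, 1.490000)
  k1 = (1.490000, -2.793000)
  predictor → (2.034100, 1.238630)
  k2 = (1.244930, -3.080127)
  → (2.023072, 1.225709)
(p(0.09), q(0.09)) ≈ (2.0231, 1.2257)

2.0231, 1.2257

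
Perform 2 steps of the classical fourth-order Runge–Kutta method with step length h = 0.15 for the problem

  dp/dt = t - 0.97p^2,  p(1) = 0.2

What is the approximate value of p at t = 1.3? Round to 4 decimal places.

0.5068

RK4: k1 = f(t_n, p_n); k2 = f(t_n + h/2, p_n + (h/2)·k1); k3 = f(t_n + h/2, p_n + (h/2)·k2); k4 = f(t_n + h, p_n + h·k3); p_{n+1} = p_n + (h/6)·(k1 + 2k2 + 2k3 + k4).
t=1.000000, p=0.200000:
  k1 = f(1.000000, 0.200000) = 0.961200
  k2 = f(1.075000, 0.272090) = 1.003188
  k3 = f(1.075000, 0.275239) = 1.001516
  k4 = f(1.150000, 0.350227) = 1.031021
  p ← 0.200000 + (0.15/6)·(k1 + 2k2 + 2k3 + k4) = 0.350041
t=1.150000, p=0.350041:
  k1 = f(1.150000, 0.350041) = 1.031147
  k2 = f(1.225000, 0.427377) = 1.047829
  k3 = f(1.225000, 0.428628) = 1.046790
  k4 = f(1.300000, 0.507059) = 1.050604
  p ← 0.350041 + (0.15/6)·(k1 + 2k2 + 2k3 + k4) = 0.506815
p(1.3) ≈ 0.5068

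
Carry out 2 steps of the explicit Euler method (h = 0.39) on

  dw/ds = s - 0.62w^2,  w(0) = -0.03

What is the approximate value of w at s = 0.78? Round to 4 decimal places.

0.1217

Euler: w_{n+1} = w_n + h·f(s_n, w_n).
s=0.000000, w=-0.030000: f=-0.000558 → w ← -0.030000 + 0.39·(-0.000558) = -0.030218
s=0.390000, w=-0.030218: f=0.389434 → w ← -0.030218 + 0.39·0.389434 = 0.121662
w(0.78) ≈ 0.1217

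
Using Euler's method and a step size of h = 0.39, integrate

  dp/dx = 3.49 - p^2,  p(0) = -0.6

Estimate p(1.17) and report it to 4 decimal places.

Euler: p_{n+1} = p_n + h·f(x_n, p_n).
x=0.000000, p=-0.600000: f=3.130000 → p ← -0.600000 + 0.39·3.130000 = 0.620700
x=0.390000, p=0.620700: f=3.104732 → p ← 0.620700 + 0.39·3.104732 = 1.831545
x=0.780000, p=1.831545: f=0.135442 → p ← 1.831545 + 0.39·0.135442 = 1.884368
p(1.17) ≈ 1.8844

1.8844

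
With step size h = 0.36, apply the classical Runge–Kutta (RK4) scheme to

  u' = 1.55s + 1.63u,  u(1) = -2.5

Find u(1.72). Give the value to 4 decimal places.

RK4: k1 = f(s_n, u_n); k2 = f(s_n + h/2, u_n + (h/2)·k1); k3 = f(s_n + h/2, u_n + (h/2)·k2); k4 = f(s_n + h, u_n + h·k3); u_{n+1} = u_n + (h/6)·(k1 + 2k2 + 2k3 + k4).
s=1.000000, u=-2.500000:
  k1 = f(1.000000, -2.500000) = -2.525000
  k2 = f(1.180000, -2.954500) = -2.986835
  k3 = f(1.180000, -3.037630) = -3.122337
  k4 = f(1.360000, -3.624041) = -3.799188
  u ← -2.500000 + (0.36/6)·(k1 + 2k2 + 2k3 + k4) = -3.612552
s=1.360000, u=-3.612552:
  k1 = f(1.360000, -3.612552) = -3.780460
  k2 = f(1.540000, -4.293035) = -4.610647
  k3 = f(1.540000, -4.442468) = -4.854223
  k4 = f(1.720000, -5.360072) = -6.070918
  u ← -3.612552 + (0.36/6)·(k1 + 2k2 + 2k3 + k4) = -5.339419
u(1.72) ≈ -5.3394

-5.3394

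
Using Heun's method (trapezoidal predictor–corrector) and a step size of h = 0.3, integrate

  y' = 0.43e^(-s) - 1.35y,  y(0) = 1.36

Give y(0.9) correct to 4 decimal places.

0.5520

Heun: k1 = f(s_n, y_n); k2 = f(s_n + h, y_n + h·k1); y_{n+1} = y_n + (h/2)·(k1 + k2).
s=0.000000, y=1.360000:
  k1 = f(0.000000, 1.360000) = -1.406000
  k2 = f(0.300000, 0.938200) = -0.948018
  y ← 1.360000 + (0.3/2)·(-1.406000 + (-0.948018)) = 1.006897
s=0.300000, y=1.006897:
  k1 = f(0.300000, 1.006897) = -1.040759
  k2 = f(0.600000, 0.694669) = -0.701815
  y ← 1.006897 + (0.3/2)·(-1.040759 + (-0.701815)) = 0.745511
s=0.600000, y=0.745511:
  k1 = f(0.600000, 0.745511) = -0.770451
  k2 = f(0.900000, 0.514376) = -0.519582
  y ← 0.745511 + (0.3/2)·(-0.770451 + (-0.519582)) = 0.552006
y(0.9) ≈ 0.5520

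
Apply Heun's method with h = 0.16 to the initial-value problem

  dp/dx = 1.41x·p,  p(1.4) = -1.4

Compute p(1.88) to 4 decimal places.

Heun: k1 = f(x_n, p_n); k2 = f(x_n + h, p_n + h·k1); p_{n+1} = p_n + (h/2)·(k1 + k2).
x=1.400000, p=-1.400000:
  k1 = f(1.400000, -1.400000) = -2.763600
  k2 = f(1.560000, -1.842176) = -4.052050
  p ← -1.400000 + (0.16/2)·(-2.763600 + (-4.052050)) = -1.945252
x=1.560000, p=-1.945252:
  k1 = f(1.560000, -1.945252) = -4.278776
  k2 = f(1.720000, -2.629856) = -6.377927
  p ← -1.945252 + (0.16/2)·(-4.278776 + (-6.377927)) = -2.797788
x=1.720000, p=-2.797788:
  k1 = f(1.720000, -2.797788) = -6.785196
  k2 = f(1.880000, -3.883420) = -10.294169
  p ← -2.797788 + (0.16/2)·(-6.785196 + (-10.294169)) = -4.164138
p(1.88) ≈ -4.1641

-4.1641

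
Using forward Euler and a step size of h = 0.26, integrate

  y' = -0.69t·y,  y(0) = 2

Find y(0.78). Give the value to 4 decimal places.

Euler: y_{n+1} = y_n + h·f(t_n, y_n).
t=0.000000, y=2.000000: f=0.000000 → y ← 2.000000 + 0.26·0.000000 = 2.000000
t=0.260000, y=2.000000: f=-0.358800 → y ← 2.000000 + 0.26·(-0.358800) = 1.906712
t=0.520000, y=1.906712: f=-0.684128 → y ← 1.906712 + 0.26·(-0.684128) = 1.728839
y(0.78) ≈ 1.7288

1.7288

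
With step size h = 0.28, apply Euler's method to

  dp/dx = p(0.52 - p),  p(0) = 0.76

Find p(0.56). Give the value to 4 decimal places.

0.6714

Euler: p_{n+1} = p_n + h·f(x_n, p_n).
x=0.000000, p=0.760000: f=-0.182400 → p ← 0.760000 + 0.28·(-0.182400) = 0.708928
x=0.280000, p=0.708928: f=-0.133936 → p ← 0.708928 + 0.28·(-0.133936) = 0.671426
p(0.56) ≈ 0.6714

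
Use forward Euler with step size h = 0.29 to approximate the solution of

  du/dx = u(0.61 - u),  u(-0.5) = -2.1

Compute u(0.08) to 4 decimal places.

Euler: u_{n+1} = u_n + h·f(x_n, u_n).
x=-0.500000, u=-2.100000: f=-5.691000 → u ← -2.100000 + 0.29·(-5.691000) = -3.750390
x=-0.210000, u=-3.750390: f=-16.353163 → u ← -3.750390 + 0.29·(-16.353163) = -8.492807
u(0.08) ≈ -8.4928

-8.4928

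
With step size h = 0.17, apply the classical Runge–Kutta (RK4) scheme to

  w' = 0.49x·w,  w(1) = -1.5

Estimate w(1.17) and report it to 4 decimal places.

RK4: k1 = f(x_n, w_n); k2 = f(x_n + h/2, w_n + (h/2)·k1); k3 = f(x_n + h/2, w_n + (h/2)·k2); k4 = f(x_n + h, w_n + h·k3); w_{n+1} = w_n + (h/6)·(k1 + 2k2 + 2k3 + k4).
x=1.000000, w=-1.500000:
  k1 = f(1.000000, -1.500000) = -0.735000
  k2 = f(1.085000, -1.562475) = -0.830690
  k3 = f(1.085000, -1.570609) = -0.835014
  k4 = f(1.170000, -1.641952) = -0.941331
  w ← -1.500000 + (0.17/6)·(k1 + 2k2 + 2k3 + k4) = -1.641886
w(1.17) ≈ -1.6419

-1.6419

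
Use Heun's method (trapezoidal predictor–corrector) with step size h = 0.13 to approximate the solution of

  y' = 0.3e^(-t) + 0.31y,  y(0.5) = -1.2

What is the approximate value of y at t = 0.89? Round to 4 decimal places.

Heun: k1 = f(t_n, y_n); k2 = f(t_n + h, y_n + h·k1); y_{n+1} = y_n + (h/2)·(k1 + k2).
t=0.500000, y=-1.200000:
  k1 = f(0.500000, -1.200000) = -0.190041
  k2 = f(0.630000, -1.224705) = -0.219881
  y ← -1.200000 + (0.13/2)·(-0.190041 + (-0.219881)) = -1.226645
t=0.630000, y=-1.226645:
  k1 = f(0.630000, -1.226645) = -0.220482
  k2 = f(0.760000, -1.255308) = -0.248845
  y ← -1.226645 + (0.13/2)·(-0.220482 + (-0.248845)) = -1.257151
t=0.760000, y=-1.257151:
  k1 = f(0.760000, -1.257151) = -0.249417
  k2 = f(0.890000, -1.289575) = -0.276572
  y ← -1.257151 + (0.13/2)·(-0.249417 + (-0.276572)) = -1.291340
y(0.89) ≈ -1.2913

-1.2913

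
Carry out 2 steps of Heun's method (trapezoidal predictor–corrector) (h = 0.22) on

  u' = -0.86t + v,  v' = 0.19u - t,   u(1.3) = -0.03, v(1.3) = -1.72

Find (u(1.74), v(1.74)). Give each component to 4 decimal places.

Heun on (u,v): k1 = f(t_n, state_n); k2 = f(t_n + h, state_n + h·k1); state_{n+1} = state_n + (h/2)·(k1 + k2).
1.300000: (-0.030000, -1.720000)
  k1 = (-2.838000, -1.305700)
  predictor → (-0.654360, -2.007254)
  k2 = (-3.314454, -1.644328)
  → (-0.706770, -2.044503)
1.520000: (-0.706770, -2.044503)
  k1 = (-3.351703, -1.654286)
  predictor → (-1.444145, -2.408446)
  k2 = (-3.904846, -2.014387)
  → (-1.504990, -2.448057)
(u(1.74), v(1.74)) ≈ (-1.5050, -2.4481)

-1.5050, -2.4481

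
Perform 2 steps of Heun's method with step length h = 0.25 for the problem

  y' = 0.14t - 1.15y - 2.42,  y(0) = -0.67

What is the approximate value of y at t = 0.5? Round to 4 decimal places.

Heun: k1 = f(t_n, y_n); k2 = f(t_n + h, y_n + h·k1); y_{n+1} = y_n + (h/2)·(k1 + k2).
t=0.000000, y=-0.670000:
  k1 = f(0.000000, -0.670000) = -1.649500
  k2 = f(0.250000, -1.082375) = -1.140269
  y ← -0.670000 + (0.25/2)·(-1.649500 + (-1.140269)) = -1.018721
t=0.250000, y=-1.018721:
  k1 = f(0.250000, -1.018721) = -1.213471
  k2 = f(0.500000, -1.322089) = -0.829598
  y ← -1.018721 + (0.25/2)·(-1.213471 + (-0.829598)) = -1.274105
y(0.5) ≈ -1.2741

-1.2741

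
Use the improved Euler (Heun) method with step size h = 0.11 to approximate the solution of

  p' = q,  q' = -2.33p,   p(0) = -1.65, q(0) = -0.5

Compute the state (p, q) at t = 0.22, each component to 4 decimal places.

-1.6657, 0.3620

Heun on (p,q): k1 = f(t_n, state_n); k2 = f(t_n + h, state_n + h·k1); state_{n+1} = state_n + (h/2)·(k1 + k2).
0.000000: (-1.650000, -0.500000)
  k1 = (-0.500000, 3.844500)
  predictor → (-1.705000, -0.077105)
  k2 = (-0.077105, 3.972650)
  → (-1.681741, -0.070057)
0.110000: (-1.681741, -0.070057)
  k1 = (-0.070057, 3.918456)
  predictor → (-1.689447, 0.360973)
  k2 = (0.360973, 3.936412)
  → (-1.665740, 0.361961)
(p(0.22), q(0.22)) ≈ (-1.6657, 0.3620)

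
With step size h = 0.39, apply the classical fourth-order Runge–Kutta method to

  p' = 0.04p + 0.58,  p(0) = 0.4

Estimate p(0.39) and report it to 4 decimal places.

0.6343

RK4: k1 = f(t_n, p_n); k2 = f(t_n + h/2, p_n + (h/2)·k1); k3 = f(t_n + h/2, p_n + (h/2)·k2); k4 = f(t_n + h, p_n + h·k3); p_{n+1} = p_n + (h/6)·(k1 + 2k2 + 2k3 + k4).
t=0.000000, p=0.400000:
  k1 = f(0.000000, 0.400000) = 0.596000
  k2 = f(0.195000, 0.516220) = 0.600649
  k3 = f(0.195000, 0.517127) = 0.600685
  k4 = f(0.390000, 0.634267) = 0.605371
  p ← 0.400000 + (0.39/6)·(k1 + 2k2 + 2k3 + k4) = 0.634262
p(0.39) ≈ 0.6343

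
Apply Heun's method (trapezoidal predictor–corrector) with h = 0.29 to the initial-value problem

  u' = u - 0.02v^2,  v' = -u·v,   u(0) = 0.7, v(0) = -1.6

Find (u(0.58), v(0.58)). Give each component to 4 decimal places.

Heun on (u,v): k1 = f(s_n, state_n); k2 = f(s_n + h, state_n + h·k1); state_{n+1} = state_n + (h/2)·(k1 + k2).
0.000000: (0.700000, -1.600000)
  k1 = (0.648800, 1.120000)
  predictor → (0.888152, -1.275200)
  k2 = (0.855629, 1.132571)
  → (0.918142, -1.273377)
0.290000: (0.918142, -1.273377)
  k1 = (0.885712, 1.169141)
  predictor → (1.174999, -0.934326)
  k2 = (1.157540, 1.097832)
  → (1.214414, -0.944666)
(u(0.58), v(0.58)) ≈ (1.2144, -0.9447)

1.2144, -0.9447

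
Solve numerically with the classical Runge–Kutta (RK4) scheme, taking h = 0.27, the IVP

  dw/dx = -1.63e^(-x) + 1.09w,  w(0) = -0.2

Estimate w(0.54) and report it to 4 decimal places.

RK4: k1 = f(x_n, w_n); k2 = f(x_n + h/2, w_n + (h/2)·k1); k3 = f(x_n + h/2, w_n + (h/2)·k2); k4 = f(x_n + h, w_n + h·k3); w_{n+1} = w_n + (h/6)·(k1 + 2k2 + 2k3 + k4).
x=0.000000, w=-0.200000:
  k1 = f(0.000000, -0.200000) = -1.848000
  k2 = f(0.135000, -0.449480) = -1.914090
  k3 = f(0.135000, -0.458402) = -1.923815
  k4 = f(0.270000, -0.719430) = -2.028487
  w ← -0.200000 + (0.27/6)·(k1 + 2k2 + 2k3 + k4) = -0.719853
x=0.270000, w=-0.719853:
  k1 = f(0.270000, -0.719853) = -2.028949
  k2 = f(0.405000, -0.993762) = -2.170372
  k3 = f(0.405000, -1.012854) = -2.191183
  k4 = f(0.540000, -1.311473) = -2.379385
  w ← -0.719853 + (0.27/6)·(k1 + 2k2 + 2k3 + k4) = -1.310768
w(0.54) ≈ -1.3108

-1.3108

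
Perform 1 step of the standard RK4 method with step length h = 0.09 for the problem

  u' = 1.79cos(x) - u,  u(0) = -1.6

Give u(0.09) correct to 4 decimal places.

-1.3084

RK4: k1 = f(x_n, u_n); k2 = f(x_n + h/2, u_n + (h/2)·k1); k3 = f(x_n + h/2, u_n + (h/2)·k2); k4 = f(x_n + h, u_n + h·k3); u_{n+1} = u_n + (h/6)·(k1 + 2k2 + 2k3 + k4).
x=0.000000, u=-1.600000:
  k1 = f(0.000000, -1.600000) = 3.390000
  k2 = f(0.045000, -1.447450) = 3.235638
  k3 = f(0.045000, -1.454396) = 3.242584
  k4 = f(0.090000, -1.308167) = 3.090923
  u ← -1.600000 + (0.09/6)·(k1 + 2k2 + 2k3 + k4) = -1.308439
u(0.09) ≈ -1.3084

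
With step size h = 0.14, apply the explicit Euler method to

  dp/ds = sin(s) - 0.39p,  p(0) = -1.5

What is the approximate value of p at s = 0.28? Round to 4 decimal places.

-1.3211

Euler: p_{n+1} = p_n + h·f(s_n, p_n).
s=0.000000, p=-1.500000: f=0.585000 → p ← -1.500000 + 0.14·0.585000 = -1.418100
s=0.140000, p=-1.418100: f=0.692602 → p ← -1.418100 + 0.14·0.692602 = -1.321136
p(0.28) ≈ -1.3211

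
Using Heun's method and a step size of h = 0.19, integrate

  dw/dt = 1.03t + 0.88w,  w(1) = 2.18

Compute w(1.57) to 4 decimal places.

Heun: k1 = f(t_n, w_n); k2 = f(t_n + h, w_n + h·k1); w_{n+1} = w_n + (h/2)·(k1 + k2).
t=1.000000, w=2.180000:
  k1 = f(1.000000, 2.180000) = 2.948400
  k2 = f(1.190000, 2.740196) = 3.637072
  w ← 2.180000 + (0.19/2)·(2.948400 + 3.637072) = 2.805620
t=1.190000, w=2.805620:
  k1 = f(1.190000, 2.805620) = 3.694645
  k2 = f(1.380000, 3.507603) = 4.508090
  w ← 2.805620 + (0.19/2)·(3.694645 + 4.508090) = 3.584880
t=1.380000, w=3.584880:
  k1 = f(1.380000, 3.584880) = 4.576094
  k2 = f(1.570000, 4.454338) = 5.536917
  w ← 3.584880 + (0.19/2)·(4.576094 + 5.536917) = 4.545616
w(1.57) ≈ 4.5456

4.5456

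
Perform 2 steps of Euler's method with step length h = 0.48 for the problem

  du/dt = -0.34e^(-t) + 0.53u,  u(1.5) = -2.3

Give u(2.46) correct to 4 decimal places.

-3.6873

Euler: u_{n+1} = u_n + h·f(t_n, u_n).
t=1.500000, u=-2.300000: f=-1.294864 → u ← -2.300000 + 0.48·(-1.294864) = -2.921535
t=1.980000, u=-2.921535: f=-1.595357 → u ← -2.921535 + 0.48·(-1.595357) = -3.687306
u(2.46) ≈ -3.6873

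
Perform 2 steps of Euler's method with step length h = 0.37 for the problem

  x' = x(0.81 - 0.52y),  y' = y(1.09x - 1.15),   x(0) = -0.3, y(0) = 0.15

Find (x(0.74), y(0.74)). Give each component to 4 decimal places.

Euler on (x,y): x_{n+1} = x_n + h·x', y_{n+1} = y_n + h·y'.
0.000000: (-0.300000, 0.150000); f=(-0.219600, -0.221550) → (-0.381252, 0.068027)
0.370000: (-0.381252, 0.068027); f=(-0.295328, -0.106500) → (-0.490523, 0.028622)
(x(0.74), y(0.74)) ≈ (-0.4905, 0.0286)

-0.4905, 0.0286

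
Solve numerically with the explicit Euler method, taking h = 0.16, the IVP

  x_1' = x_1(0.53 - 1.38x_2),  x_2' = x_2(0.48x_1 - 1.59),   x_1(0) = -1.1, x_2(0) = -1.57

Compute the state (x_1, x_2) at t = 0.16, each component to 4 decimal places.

Euler on (x_1,x_2): x_1_{n+1} = x_1_n + h·x_1', x_2_{n+1} = x_2_n + h·x_2'.
0.000000: (-1.100000, -1.570000); f=(-2.966260, 3.325260) → (-1.574602, -1.037958)
(x_1(0.16), x_2(0.16)) ≈ (-1.5746, -1.0380)

-1.5746, -1.0380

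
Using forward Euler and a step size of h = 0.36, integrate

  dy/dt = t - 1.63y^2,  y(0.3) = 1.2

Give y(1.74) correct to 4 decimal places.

Euler: y_{n+1} = y_n + h·f(t_n, y_n).
t=0.300000, y=1.200000: f=-2.047200 → y ← 1.200000 + 0.36·(-2.047200) = 0.463008
t=0.660000, y=0.463008: f=0.310566 → y ← 0.463008 + 0.36·0.310566 = 0.574812
t=1.020000, y=0.574812: f=0.481434 → y ← 0.574812 + 0.36·0.481434 = 0.748128
t=1.380000, y=0.748128: f=0.467696 → y ← 0.748128 + 0.36·0.467696 = 0.916499
y(1.74) ≈ 0.9165

0.9165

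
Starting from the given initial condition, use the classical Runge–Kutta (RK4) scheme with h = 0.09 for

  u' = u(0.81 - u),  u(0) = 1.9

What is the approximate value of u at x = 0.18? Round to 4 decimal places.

1.6067

RK4: k1 = f(x_n, u_n); k2 = f(x_n + h/2, u_n + (h/2)·k1); k3 = f(x_n + h/2, u_n + (h/2)·k2); k4 = f(x_n + h, u_n + h·k3); u_{n+1} = u_n + (h/6)·(k1 + 2k2 + 2k3 + k4).
x=0.000000, u=1.900000:
  k1 = f(0.000000, 1.900000) = -2.071000
  k2 = f(0.045000, 1.806805) = -1.801032
  k3 = f(0.045000, 1.818954) = -1.835240
  k4 = f(0.090000, 1.734828) = -1.604419
  u ← 1.900000 + (0.09/6)·(k1 + 2k2 + 2k3 + k4) = 1.735781
x=0.090000, u=1.735781:
  k1 = f(0.090000, 1.735781) = -1.606952
  k2 = f(0.135000, 1.663468) = -1.419716
  k3 = f(0.135000, 1.671893) = -1.440994
  k4 = f(0.180000, 1.606091) = -1.278595
  u ← 1.735781 + (0.09/6)·(k1 + 2k2 + 2k3 + k4) = 1.606676
u(0.18) ≈ 1.6067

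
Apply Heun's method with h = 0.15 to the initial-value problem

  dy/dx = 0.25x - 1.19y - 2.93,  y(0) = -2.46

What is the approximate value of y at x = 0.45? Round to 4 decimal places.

Heun: k1 = f(x_n, y_n); k2 = f(x_n + h, y_n + h·k1); y_{n+1} = y_n + (h/2)·(k1 + k2).
x=0.000000, y=-2.460000:
  k1 = f(0.000000, -2.460000) = -0.002600
  k2 = f(0.150000, -2.460390) = 0.035364
  y ← -2.460000 + (0.15/2)·(-0.002600 + 0.035364) = -2.457543
x=0.150000, y=-2.457543:
  k1 = f(0.150000, -2.457543) = 0.031976
  k2 = f(0.300000, -2.452746) = 0.063768
  y ← -2.457543 + (0.15/2)·(0.031976 + 0.063768) = -2.450362
x=0.300000, y=-2.450362:
  k1 = f(0.300000, -2.450362) = 0.060931
  k2 = f(0.450000, -2.441222) = 0.087555
  y ← -2.450362 + (0.15/2)·(0.060931 + 0.087555) = -2.439226
y(0.45) ≈ -2.4392

-2.4392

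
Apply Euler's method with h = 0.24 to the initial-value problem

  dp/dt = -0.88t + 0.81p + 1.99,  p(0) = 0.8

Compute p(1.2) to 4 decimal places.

Euler: p_{n+1} = p_n + h·f(t_n, p_n).
t=0.000000, p=0.800000: f=2.638000 → p ← 0.800000 + 0.24·2.638000 = 1.433120
t=0.240000, p=1.433120: f=2.939627 → p ← 1.433120 + 0.24·2.939627 = 2.138631
t=0.480000, p=2.138631: f=3.299891 → p ← 2.138631 + 0.24·3.299891 = 2.930604
t=0.720000, p=2.930604: f=3.730189 → p ← 2.930604 + 0.24·3.730189 = 3.825850
t=0.960000, p=3.825850: f=4.244138 → p ← 3.825850 + 0.24·4.244138 = 4.844443
p(1.2) ≈ 4.8444

4.8444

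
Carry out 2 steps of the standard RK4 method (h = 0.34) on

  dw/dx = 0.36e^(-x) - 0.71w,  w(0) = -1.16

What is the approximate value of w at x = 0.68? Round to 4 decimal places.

RK4: k1 = f(x_n, w_n); k2 = f(x_n + h/2, w_n + (h/2)·k1); k3 = f(x_n + h/2, w_n + (h/2)·k2); k4 = f(x_n + h, w_n + h·k3); w_{n+1} = w_n + (h/6)·(k1 + 2k2 + 2k3 + k4).
x=0.000000, w=-1.160000:
  k1 = f(0.000000, -1.160000) = 1.183600
  k2 = f(0.170000, -0.958788) = 0.984459
  k3 = f(0.170000, -0.992642) = 1.008495
  k4 = f(0.340000, -0.817112) = 0.836387
  w ← -1.160000 + (0.34/6)·(k1 + 2k2 + 2k3 + k4) = -0.819666
x=0.340000, w=-0.819666:
  k1 = f(0.340000, -0.819666) = 0.838200
  k2 = f(0.510000, -0.677172) = 0.696970
  k3 = f(0.510000, -0.701181) = 0.714017
  k4 = f(0.680000, -0.576900) = 0.591981
  w ← -0.819666 + (0.34/6)·(k1 + 2k2 + 2k3 + k4) = -0.578710
w(0.68) ≈ -0.5787

-0.5787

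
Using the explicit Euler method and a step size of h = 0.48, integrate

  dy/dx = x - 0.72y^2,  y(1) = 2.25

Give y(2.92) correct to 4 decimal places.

1.8786

Euler: y_{n+1} = y_n + h·f(x_n, y_n).
x=1.000000, y=2.250000: f=-2.645000 → y ← 2.250000 + 0.48·(-2.645000) = 0.980400
x=1.480000, y=0.980400: f=0.787947 → y ← 0.980400 + 0.48·0.787947 = 1.358615
x=1.960000, y=1.358615: f=0.630999 → y ← 1.358615 + 0.48·0.630999 = 1.661495
x=2.440000, y=1.661495: f=0.452394 → y ← 1.661495 + 0.48·0.452394 = 1.878644
y(2.92) ≈ 1.8786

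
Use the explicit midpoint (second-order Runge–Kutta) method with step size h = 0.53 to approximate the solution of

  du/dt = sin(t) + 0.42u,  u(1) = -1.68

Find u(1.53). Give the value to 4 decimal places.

-1.5405

Midpoint: k1 = f(t_n, u_n); k2 = f(t_n + h/2, u_n + (h/2)·k1); u_{n+1} = u_n + h·k2.
t=1.000000, u=-1.680000:
  k1 = f(1.000000, -1.680000) = 0.135871
  k2 = f(1.265000, -1.643994) = 0.263130
  u ← -1.680000 + 0.53·0.263130 = -1.540541
u(1.53) ≈ -1.5405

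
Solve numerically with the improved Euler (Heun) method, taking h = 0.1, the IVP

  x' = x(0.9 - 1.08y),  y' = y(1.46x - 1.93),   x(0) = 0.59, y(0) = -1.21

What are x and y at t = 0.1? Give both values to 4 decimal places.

0.7295, -1.0979

Heun on (x,y): k1 = f(t_n, state_n); k2 = f(t_n + h, state_n + h·k1); state_{n+1} = state_n + (h/2)·(k1 + k2).
0.000000: (0.590000, -1.210000)
  k1 = (1.302012, 1.293006)
  predictor → (0.720201, -1.080699)
  k2 = (1.488768, 0.949401)
  → (0.729539, -1.097880)
(x(0.1), y(0.1)) ≈ (0.7295, -1.0979)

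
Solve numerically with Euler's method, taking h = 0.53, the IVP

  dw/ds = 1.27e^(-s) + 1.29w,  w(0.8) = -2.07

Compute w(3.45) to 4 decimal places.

-24.2913

Euler: w_{n+1} = w_n + h·f(s_n, w_n).
s=0.800000, w=-2.070000: f=-2.099652 → w ← -2.070000 + 0.53·(-2.099652) = -3.182816
s=1.330000, w=-3.182816: f=-3.769946 → w ← -3.182816 + 0.53·(-3.769946) = -5.180887
s=1.860000, w=-5.180887: f=-6.485640 → w ← -5.180887 + 0.53·(-6.485640) = -8.618276
s=2.390000, w=-8.618276: f=-11.001207 → w ← -8.618276 + 0.53·(-11.001207) = -14.448916
s=2.920000, w=-14.448916: f=-18.570606 → w ← -14.448916 + 0.53·(-18.570606) = -24.291337
w(3.45) ≈ -24.2913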